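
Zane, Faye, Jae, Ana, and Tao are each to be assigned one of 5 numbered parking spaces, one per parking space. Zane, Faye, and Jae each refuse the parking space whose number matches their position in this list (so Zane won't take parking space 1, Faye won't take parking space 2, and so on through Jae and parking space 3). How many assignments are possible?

64

Let Aᵢ (for i ∈ {1, 2, 3}) be the placements that put person i in their forbidden parking space. Any j of these fix j positions, leaving (5−j)! ways to fill the rest, and there are C(3,j) ways to pick which j.
By inclusion–exclusion, the number of valid placements is Σ_{j=0}^{3} (−1)^j C(3,j)·(5−j)!.
Computing: 120 − 72 + 18 − 2 = 64.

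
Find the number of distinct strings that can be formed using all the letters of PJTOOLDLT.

45360

Letter multiplicities in PJTOOLDLT: D×1, J×1, L×2, O×2, P×1, T×2.
The number of distinct arrangements is 9!/(2!·2!·2!) = 362880/8 = 45360.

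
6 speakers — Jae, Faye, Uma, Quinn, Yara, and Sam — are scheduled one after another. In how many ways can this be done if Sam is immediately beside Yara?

240

Place the 4 others and the Sam-Yara pair as 5 objects in a line; the pair has 2 internal arrangements.
So the count is 2·(5)! = 240.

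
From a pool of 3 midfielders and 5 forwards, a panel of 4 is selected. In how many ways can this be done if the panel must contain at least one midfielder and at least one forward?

65

Total 4-person selections from all 8: C(8,4) = 70.
Selections missing a whole group: no midfielders → C(5,4) = 5; no forwards → C(3,4) = 0.
Both groups omitted at once is impossible, so 70 − 5 = 65.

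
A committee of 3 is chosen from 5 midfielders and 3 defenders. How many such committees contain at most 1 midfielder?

16

Split by how many midfielders are chosen (0 through 1).
Sum: C(5,0)·C(3,3) + C(5,1)·C(3,2) = 1 + 15 = 16.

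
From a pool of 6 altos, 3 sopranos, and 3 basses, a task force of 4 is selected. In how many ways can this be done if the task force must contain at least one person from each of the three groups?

243

Unrestricted: C(12,4) = 495 ways to pick any 4 of the 12.
Selections missing a whole group: no altos → C(6,4) = 15; no sopranos → C(9,4) = 126; no basses → C(9,4) = 126.
Add back selections omitting two groups (i.e. drawn from a single group): C(6,4) + C(3,4) + C(3,4) = 15.
By inclusion–exclusion: 495 − 267 + 15 = 243.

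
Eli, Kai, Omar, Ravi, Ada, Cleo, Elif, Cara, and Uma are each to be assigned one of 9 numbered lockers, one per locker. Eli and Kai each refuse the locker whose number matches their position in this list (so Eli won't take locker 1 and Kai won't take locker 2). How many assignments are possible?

Let Aᵢ (for i ∈ {1, 2}) be the placements that put person i in their forbidden locker. Any j of these fix j positions, leaving (9−j)! ways to fill the rest, and there are C(2,j) ways to pick which j.
By inclusion–exclusion, the number of valid placements is Σ_{j=0}^{2} (−1)^j C(2,j)·(9−j)!.
Computing: 362880 − 80640 + 5040 = 287280.

287280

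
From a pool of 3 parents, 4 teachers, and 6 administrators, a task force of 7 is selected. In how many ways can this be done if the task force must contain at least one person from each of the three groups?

Unrestricted: C(13,7) = 1716 ways to pick any 7 of the 13.
Subtract selections that omit an entire group: no parents → C(10,7) = 120; no teachers → C(9,7) = 36; no administrators → C(7,7) = 1.
Add back selections omitting two groups (i.e. drawn from a single group): C(3,7) + C(4,7) + C(6,7) = 0.
By inclusion–exclusion: 1716 − 157 + 0 = 1559.

1559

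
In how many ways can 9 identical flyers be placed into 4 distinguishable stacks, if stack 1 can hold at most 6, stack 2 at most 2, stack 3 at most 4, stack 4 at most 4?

64

Without the upper bounds there are C(12,3) = 220 ways to split 9 among 4 stacks.
Subtract solutions that violate a single cap (substitute x_i' = x_i − (cap_i+1)): x_1 ≥ 7 gives C(5,3) = 10; x_2 ≥ 3 gives C(9,3) = 84; x_3 ≥ 5 gives C(7,3) = 35; x_4 ≥ 5 gives C(7,3) = 35. Together 164.
Add back pairs where two caps are both exceeded: 0 + 0 + 0 + 4 + 4 + 0 = 8.
By inclusion–exclusion the count is 220 − 164 + 8 = 64.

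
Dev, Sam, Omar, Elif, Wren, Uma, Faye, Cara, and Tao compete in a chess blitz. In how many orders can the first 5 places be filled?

15120

There are 9 choices for 1st place, 8 for 2nd, and so on down to 5 for position 5.
That gives 9 × 8 × 7 × 6 × 5 = 15120.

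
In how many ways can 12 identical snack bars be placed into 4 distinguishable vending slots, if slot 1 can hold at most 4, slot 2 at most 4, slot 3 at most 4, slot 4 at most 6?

By stars and bars, unrestricted non-negative solutions to x_1+…+x_4 = 12 number C(12+3,3) = 455.
Subtract solutions that violate a single cap (substitute x_i' = x_i − (cap_i+1)): x_1 ≥ 5 gives C(10,3) = 120; x_2 ≥ 5 gives C(10,3) = 120; x_3 ≥ 5 gives C(10,3) = 120; x_4 ≥ 7 gives C(8,3) = 56. Together 416.
Add back pairs where two caps are both exceeded: 10 + 10 + 1 + 10 + 1 + 1 = 33.
By inclusion–exclusion the count is 455 − 416 + 33 = 72.

72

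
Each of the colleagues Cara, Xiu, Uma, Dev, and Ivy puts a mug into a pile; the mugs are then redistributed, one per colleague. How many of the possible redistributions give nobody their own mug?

Let Aᵢ be the assignments in which colleague i gets their own mug. We want the size of the complement of A₁∪…∪A_5.
By inclusion–exclusion this is Σ_{j=0}^{5} (−1)^j C(5,j)·(5−j)!.
Computing: 120 − 120 + 60 − 20 + 5 − 1 = 44.

44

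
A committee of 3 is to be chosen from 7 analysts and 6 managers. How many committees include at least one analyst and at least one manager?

Unrestricted: C(13,3) = 286 ways to pick any 3 of the 13.
Selections missing a whole group: no analysts → C(6,3) = 20; no managers → C(7,3) = 35.
Both groups omitted at once is impossible, so 286 − 55 = 231.

231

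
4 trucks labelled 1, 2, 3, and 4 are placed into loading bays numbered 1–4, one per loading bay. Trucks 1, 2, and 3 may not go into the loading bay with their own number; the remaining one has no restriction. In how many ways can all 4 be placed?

11

Let Aᵢ (for i ∈ {1, 2, 3}) be the placements that put truck i in its forbidden loading bay. Any j of these fix j positions, leaving (4−j)! ways to fill the rest, and there are C(3,j) ways to pick which j.
By inclusion–exclusion, the number of valid placements is Σ_{j=0}^{3} (−1)^j C(3,j)·(4−j)!.
Computing: 24 − 18 + 6 − 1 = 11.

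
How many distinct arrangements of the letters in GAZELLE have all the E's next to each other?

Treat the 2 copies of E as a single block. The multiset to arrange is then {EE, A, G, L, L, Z}, 6 items in all.
That gives (6)!/(2!) = 360 arrangements.

360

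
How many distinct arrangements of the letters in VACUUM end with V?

60

Fix V in the last position and arrange the remaining 5 letters.
Those 5 letters have U appearing twice, giving (5)!/(2!) = 60.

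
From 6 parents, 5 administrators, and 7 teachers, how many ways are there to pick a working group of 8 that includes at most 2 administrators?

27027

Split by how many administrators are chosen (0 through 2).
Sum: C(5,0)·C(13,8) + C(5,1)·C(13,7) + C(5,2)·C(13,6) = 1287 + 8580 + 17160 = 27027.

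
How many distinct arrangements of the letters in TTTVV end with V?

4

Fix V in the last position and arrange the remaining 4 letters.
Those 4 letters have T appearing 3 times, giving (4)!/(3!) = 4.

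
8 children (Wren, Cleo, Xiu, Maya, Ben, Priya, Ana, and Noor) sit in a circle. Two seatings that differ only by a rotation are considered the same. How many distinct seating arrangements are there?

5040

Seat Wren anywhere (absorbing the rotational symmetry), then permute the other 7: (7)! = 5040.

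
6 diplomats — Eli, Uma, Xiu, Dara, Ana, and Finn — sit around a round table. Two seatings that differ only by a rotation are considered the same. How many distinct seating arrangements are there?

120

Around a circle, 6 distinct people have 6!/6 = (5)! = 120 rotationally distinct seatings.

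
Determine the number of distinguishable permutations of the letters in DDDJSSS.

Letter multiplicities in DDDJSSS: D×3, J×1, S×3.
Dividing 7! = 5040 by 3!·3! = 36 for the repeated letters gives 140.

140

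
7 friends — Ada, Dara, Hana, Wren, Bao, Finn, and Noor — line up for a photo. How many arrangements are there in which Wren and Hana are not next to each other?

3600

There are 7! = 5040 arrangements in all. If Wren and Hana are adjacent, merging them into one block gives 2·(6)! = 1440 arrangements.
Complementary counting: 5040 − 1440 = 3600.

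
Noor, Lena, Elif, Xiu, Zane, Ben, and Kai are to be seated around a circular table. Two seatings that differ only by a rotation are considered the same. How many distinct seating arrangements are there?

Seat Noor anywhere (absorbing the rotational symmetry), then permute the other 6: (6)! = 720.

720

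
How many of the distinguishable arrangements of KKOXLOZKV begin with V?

Fix V in the first position and arrange the remaining 8 letters.
Those 8 letters have K appearing 3 times and O appearing twice, giving (8)!/(3!·2!) = 3360.

3360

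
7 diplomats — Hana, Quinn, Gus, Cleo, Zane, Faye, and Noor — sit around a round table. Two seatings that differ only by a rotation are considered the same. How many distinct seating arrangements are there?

720

Fix one person's seat to break rotational symmetry; the remaining 6 people can be arranged in (6)! = 720 ways.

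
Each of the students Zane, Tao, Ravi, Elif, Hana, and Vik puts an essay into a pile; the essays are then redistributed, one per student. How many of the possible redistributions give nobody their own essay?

265

This is the derangement count D_6: permutations of 6 items with no fixed point.
By inclusion–exclusion this is Σ_{j=0}^{6} (−1)^j C(6,j)·(6−j)!.
Computing: 720 − 720 + 360 − 120 + 30 − 6 + 1 = 265.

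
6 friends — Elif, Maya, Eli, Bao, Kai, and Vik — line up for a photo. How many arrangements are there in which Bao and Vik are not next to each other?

480

There are 6! = 720 arrangements in all. If Bao and Vik are adjacent, merging them into one block gives 2·(5)! = 240 arrangements.
Complementary counting: 720 − 240 = 480.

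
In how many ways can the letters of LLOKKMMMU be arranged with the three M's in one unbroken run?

Treat the 3 copies of M as a single block. The multiset to arrange is then {MMM, K, K, L, L, O, U}, 7 items in all.
That gives (7)!/(2!·2!) = 1260 arrangements.

1260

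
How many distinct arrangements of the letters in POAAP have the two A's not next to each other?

18

There are 5!/(2!·2!) = 30 arrangements of POAAP in total.
If the two A's are adjacent, glue them into one block, leaving 4 items to arrange: (4)!/(2!) = 12 ways.
Subtracting, 30 − 12 = 18 arrangements keep the A's apart.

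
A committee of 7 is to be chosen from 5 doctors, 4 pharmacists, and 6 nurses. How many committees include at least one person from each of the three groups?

5949

With no constraint there are C(15,7) = 6435 possible selections.
Selections missing a whole group: no doctors → C(10,7) = 120; no pharmacists → C(11,7) = 330; no nurses → C(9,7) = 36.
Add back selections omitting two groups (i.e. drawn from a single group): C(5,7) + C(4,7) + C(6,7) = 0.
By inclusion–exclusion: 6435 − 486 + 0 = 5949.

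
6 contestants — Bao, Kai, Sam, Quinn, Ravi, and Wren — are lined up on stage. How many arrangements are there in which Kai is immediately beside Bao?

240

Glue Kai and Bao into one block (2 internal orders), leaving 5 units to arrange in a row.
That gives 2 × 5! = 2 × 120 = 240.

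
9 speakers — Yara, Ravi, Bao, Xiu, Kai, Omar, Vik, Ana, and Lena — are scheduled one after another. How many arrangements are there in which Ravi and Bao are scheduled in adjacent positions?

80640

Treat {Ravi, Bao} as a single unit. There are 8 units to order, and the pair itself can be ordered 2 ways.
So the count is 2·(8)! = 80640.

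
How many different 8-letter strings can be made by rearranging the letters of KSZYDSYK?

5040

Letter multiplicities in KSZYDSYK: D×1, K×2, S×2, Y×2, Z×1.
Dividing 8! = 40320 by 2!·2!·2! = 8 for the repeated letters gives 5040.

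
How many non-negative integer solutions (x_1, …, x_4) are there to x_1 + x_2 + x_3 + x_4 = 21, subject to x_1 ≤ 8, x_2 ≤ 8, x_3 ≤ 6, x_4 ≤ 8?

By stars and bars, unrestricted non-negative solutions to x_1+…+x_4 = 21 number C(21+3,3) = 2024.
Subtract solutions that violate a single cap (substitute x_i' = x_i − (cap_i+1)): x_1 ≥ 9 gives C(15,3) = 455; x_2 ≥ 9 gives C(15,3) = 455; x_3 ≥ 7 gives C(17,3) = 680; x_4 ≥ 9 gives C(15,3) = 455. Together 2045.
Add back pairs where two caps are both exceeded: 20 + 56 + 20 + 56 + 20 + 56 = 228.
By inclusion–exclusion the count is 2024 − 2045 + 228 = 207.

207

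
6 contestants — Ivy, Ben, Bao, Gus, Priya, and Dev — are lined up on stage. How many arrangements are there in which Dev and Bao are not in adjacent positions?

480

There are 6! = 720 arrangements in all. If Dev and Bao are adjacent, merging them into one block gives 2·(5)! = 240 arrangements.
So 720 − 240 = 480 arrangements keep them apart.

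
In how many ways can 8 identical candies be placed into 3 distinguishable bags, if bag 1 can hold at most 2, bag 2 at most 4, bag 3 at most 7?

14

Ignoring the caps, the number of non-negative solutions to x_1+…+x_3 = 8 is C(10,2) = 45.
Subtract solutions that violate a single cap (substitute x_i' = x_i − (cap_i+1)): x_1 ≥ 3 gives C(7,2) = 21; x_2 ≥ 5 gives C(5,2) = 10; x_3 ≥ 8 gives C(2,2) = 1. Together 32.
Add back pairs where two caps are both exceeded: 1 + 0 + 0 = 1.
By inclusion–exclusion the count is 45 − 32 + 1 = 14.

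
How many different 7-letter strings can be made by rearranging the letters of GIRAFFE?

2520

GIRAFFE has 7 letters with F appearing twice.
So there are 7! / (2!) = 2520 distinguishable arrangements.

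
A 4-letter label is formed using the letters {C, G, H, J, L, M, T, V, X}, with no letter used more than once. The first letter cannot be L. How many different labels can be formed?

The first letter has 9−1 = 8 choices (anything except L).
The remaining 3 letters are filled from the other 8 symbols without repetition: 8 × 7 × 6 = 336.
Total: 8 × 336 = 2688.

2688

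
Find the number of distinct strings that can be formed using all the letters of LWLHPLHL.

Letter multiplicities in LWLHPLHL: H×2, L×4, P×1, W×1.
Dividing 8! = 40320 by 4!·2! = 48 for the repeated letters gives 840.

840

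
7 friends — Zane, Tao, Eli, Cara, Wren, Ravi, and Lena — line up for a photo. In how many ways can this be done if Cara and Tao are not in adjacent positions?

Of the 7! = 5040 arrangements, those with Cara and Tao adjacent number 2 × 6! = 1440 (treat the pair as a block with 2 internal orders).
So 5040 − 1440 = 3600 arrangements keep them apart.

3600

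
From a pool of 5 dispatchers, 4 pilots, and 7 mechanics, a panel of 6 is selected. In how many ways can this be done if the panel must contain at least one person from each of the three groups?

6545

Unrestricted: C(16,6) = 8008 ways to pick any 6 of the 16.
Selections missing a whole group: no dispatchers → C(11,6) = 462; no pilots → C(12,6) = 924; no mechanics → C(9,6) = 84.
Add back selections omitting two groups (i.e. drawn from a single group): C(5,6) + C(4,6) + C(7,6) = 7.
By inclusion–exclusion: 8008 − 1470 + 7 = 6545.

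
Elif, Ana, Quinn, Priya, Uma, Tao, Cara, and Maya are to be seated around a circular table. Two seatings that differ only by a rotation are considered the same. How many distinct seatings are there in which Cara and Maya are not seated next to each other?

3600

Without the restriction there are (7)! = 5040 seatings.
Seatings with Cara beside Maya: treat them as a block with 2 internal orders, giving 2 × (6)! = 1440.
Subtracting, 5040 − 1440 = 3600.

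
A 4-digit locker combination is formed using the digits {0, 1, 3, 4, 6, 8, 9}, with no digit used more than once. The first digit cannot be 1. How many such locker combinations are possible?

720

The first digit has 7−1 = 6 choices (anything except 1).
The remaining 3 digits are filled from the other 6 symbols without repetition: 6 × 5 × 4 = 120.
Total: 6 × 120 = 720.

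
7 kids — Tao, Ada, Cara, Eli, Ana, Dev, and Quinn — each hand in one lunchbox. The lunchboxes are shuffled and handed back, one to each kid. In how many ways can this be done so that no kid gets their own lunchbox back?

Let Aᵢ be the assignments in which kid i gets their own lunchbox. We want the size of the complement of A₁∪…∪A_7.
By inclusion–exclusion this is Σ_{j=0}^{7} (−1)^j C(7,j)·(7−j)!.
Computing: 5040 − 5040 + 2520 − 840 + 210 − 42 + 7 − 1 = 1854.

1854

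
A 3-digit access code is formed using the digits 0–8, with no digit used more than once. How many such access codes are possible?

Choose and order 3 of the 9 symbols: the first digit has 9 options, the next 8, then 7.
That product is 9 × 8 × 7 = 504.

504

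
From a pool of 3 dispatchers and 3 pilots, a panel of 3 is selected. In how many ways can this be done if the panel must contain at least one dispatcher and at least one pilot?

18

With no constraint there are C(6,3) = 20 possible selections.
Subtract selections that omit an entire group: no dispatchers → C(3,3) = 1; no pilots → C(3,3) = 1.
Both groups omitted at once is impossible, so 20 − 2 = 18.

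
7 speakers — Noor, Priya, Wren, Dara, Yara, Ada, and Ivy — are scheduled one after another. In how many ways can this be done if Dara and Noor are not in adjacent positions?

There are 7! = 5040 arrangements in all. If Dara and Noor are adjacent, merging them into one block gives 2·(6)! = 1440 arrangements.
So 5040 − 1440 = 3600 arrangements keep them apart.

3600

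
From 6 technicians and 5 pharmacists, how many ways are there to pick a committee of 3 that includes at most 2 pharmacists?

Split by how many pharmacists are chosen (0 through 2).
Sum: C(5,0)·C(6,3) + C(5,1)·C(6,2) + C(5,2)·C(6,1) = 20 + 75 + 60 = 155.

155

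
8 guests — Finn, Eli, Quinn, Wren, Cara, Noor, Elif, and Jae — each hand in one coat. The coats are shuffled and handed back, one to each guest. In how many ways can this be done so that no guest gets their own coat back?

Count assignments avoiding every fixed point. For any j of the 8 guests fixed to their own coat, the other 8−j can be arranged in (8−j)! ways.
By inclusion–exclusion this is Σ_{j=0}^{8} (−1)^j C(8,j)·(8−j)!.
Computing: 40320 − 40320 + 20160 − 6720 + 1680 − 336 + 56 − 8 + 1 = 14833.

14833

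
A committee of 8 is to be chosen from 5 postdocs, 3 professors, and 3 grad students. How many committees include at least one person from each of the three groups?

163

Unrestricted: C(11,8) = 165 ways to pick any 8 of the 11.
Selections missing a whole group: no postdocs → C(6,8) = 0; no professors → C(8,8) = 1; no grad students → C(8,8) = 1.
Add back selections omitting two groups (i.e. drawn from a single group): C(5,8) + C(3,8) + C(3,8) = 0.
By inclusion–exclusion: 165 − 2 + 0 = 163.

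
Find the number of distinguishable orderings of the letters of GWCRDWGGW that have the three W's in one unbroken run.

840

Treat the 3 copies of W as a single block. The multiset to arrange is then {WWW, C, D, G, G, G, R}, 7 items in all.
That gives (7)!/(3!) = 840 arrangements.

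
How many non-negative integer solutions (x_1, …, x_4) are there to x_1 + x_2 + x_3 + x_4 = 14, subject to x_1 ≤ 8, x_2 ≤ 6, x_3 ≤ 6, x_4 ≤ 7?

301

Ignoring the caps, the number of non-negative solutions to x_1+…+x_4 = 14 is C(17,3) = 680.
Subtract solutions that violate a single cap (substitute x_i' = x_i − (cap_i+1)): x_1 ≥ 9 gives C(8,3) = 56; x_2 ≥ 7 gives C(10,3) = 120; x_3 ≥ 7 gives C(10,3) = 120; x_4 ≥ 8 gives C(9,3) = 84. Together 380.
Add back pairs where two caps are both exceeded: 0 + 0 + 0 + 1 + 0 + 0 = 1.
By inclusion–exclusion the count is 680 − 380 + 1 = 301.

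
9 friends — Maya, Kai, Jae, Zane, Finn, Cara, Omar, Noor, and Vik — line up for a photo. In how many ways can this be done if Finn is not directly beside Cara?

282240

There are 9! = 362880 arrangements in all. If Finn and Cara are adjacent, merging them into one block gives 2·(8)! = 80640 arrangements.
Complementary counting: 362880 − 80640 = 282240.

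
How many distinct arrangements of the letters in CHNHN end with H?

12

Fix H in the last position and arrange the remaining 4 letters.
Those 4 letters have N appearing twice, giving (4)!/(2!) = 12.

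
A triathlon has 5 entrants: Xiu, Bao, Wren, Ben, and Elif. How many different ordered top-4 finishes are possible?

120

This is an ordered selection of 4 from 5: P(5,4).
That gives 5 × 4 × 3 × 2 = 120.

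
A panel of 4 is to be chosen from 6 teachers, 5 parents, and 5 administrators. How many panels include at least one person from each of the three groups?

975

Total 4-person selections from all 16: C(16,4) = 1820.
Selections missing a whole group: no teachers → C(10,4) = 210; no parents → C(11,4) = 330; no administrators → C(11,4) = 330.
Add back selections omitting two groups (i.e. drawn from a single group): C(6,4) + C(5,4) + C(5,4) = 25.
By inclusion–exclusion: 1820 − 870 + 25 = 975.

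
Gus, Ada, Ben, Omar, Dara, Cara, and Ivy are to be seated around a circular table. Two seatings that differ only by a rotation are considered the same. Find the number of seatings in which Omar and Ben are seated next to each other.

240

Glue Omar and Ben into a block (2 internal orders). Seating 6 units around a circle gives (5)! arrangements.
So 2 × (5)! = 2 × 120 = 240.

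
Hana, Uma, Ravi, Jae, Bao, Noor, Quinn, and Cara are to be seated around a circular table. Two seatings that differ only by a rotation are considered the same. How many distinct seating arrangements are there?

Fix one person's seat to break rotational symmetry; the remaining 7 people can be arranged in (7)! = 5040 ways.

5040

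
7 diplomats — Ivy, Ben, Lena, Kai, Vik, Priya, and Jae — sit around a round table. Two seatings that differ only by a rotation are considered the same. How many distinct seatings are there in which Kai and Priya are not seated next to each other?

480

Without the restriction there are (6)! = 720 seatings.
Those with Kai next to Priya: fuse the pair into one unit and seat 6 units around a circle — 2·(5)! = 240.
Subtracting, 720 − 240 = 480.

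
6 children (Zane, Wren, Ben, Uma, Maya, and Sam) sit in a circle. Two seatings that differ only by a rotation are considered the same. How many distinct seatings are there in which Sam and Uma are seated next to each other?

Treat {Sam, Uma} as one unit (2 internal orders) and seat the resulting 5 units around the table: (4)! circular arrangements.
So 2 × (4)! = 2 × 24 = 48.

48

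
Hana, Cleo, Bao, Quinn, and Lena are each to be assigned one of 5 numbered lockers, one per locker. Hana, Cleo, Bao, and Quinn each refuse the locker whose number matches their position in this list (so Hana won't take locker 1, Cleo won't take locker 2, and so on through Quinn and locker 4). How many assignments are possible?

Let Aᵢ (for 1 ≤ i ≤ 4) be the placements that put person i in their forbidden locker. Any j of these fix j positions, leaving (5−j)! ways to fill the rest, and there are C(4,j) ways to pick which j.
By inclusion–exclusion, the number of valid placements is Σ_{j=0}^{4} (−1)^j C(4,j)·(5−j)!.
Computing: 120 − 96 + 36 − 8 + 1 = 53.

53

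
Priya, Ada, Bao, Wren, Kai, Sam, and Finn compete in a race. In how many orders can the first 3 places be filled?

This is an ordered selection of 3 from 7: P(7,3).
That gives 7 × 6 × 5 = 210.

210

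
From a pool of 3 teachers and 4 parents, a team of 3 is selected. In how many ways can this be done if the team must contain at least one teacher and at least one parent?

Total 3-person selections from all 7: C(7,3) = 35.
Subtract selections that omit an entire group: no teachers → C(4,3) = 4; no parents → C(3,3) = 1.
Both groups omitted at once is impossible, so 35 − 5 = 30.

30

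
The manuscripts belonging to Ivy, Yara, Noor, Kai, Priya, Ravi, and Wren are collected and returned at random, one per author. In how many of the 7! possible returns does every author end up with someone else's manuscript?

This is the derangement count D_7: permutations of 7 items with no fixed point.
By inclusion–exclusion this is Σ_{j=0}^{7} (−1)^j C(7,j)·(7−j)!.
Computing: 5040 − 5040 + 2520 − 840 + 210 − 42 + 7 − 1 = 1854.

1854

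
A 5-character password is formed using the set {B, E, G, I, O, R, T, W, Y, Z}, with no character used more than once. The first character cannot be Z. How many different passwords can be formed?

The first character has 10−1 = 9 choices (anything except Z).
The remaining 4 characters are filled from the other 9 symbols without repetition: 9 × 8 × 7 × 6 = 3024.
Total: 9 × 3024 = 27216.

27216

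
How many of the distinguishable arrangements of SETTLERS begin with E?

With the first slot taken by E, it remains to arrange the other 7 letters (STTLERS).
Those 7 letters have S appearing twice and T appearing twice, giving (7)!/(2!·2!) = 1260.

1260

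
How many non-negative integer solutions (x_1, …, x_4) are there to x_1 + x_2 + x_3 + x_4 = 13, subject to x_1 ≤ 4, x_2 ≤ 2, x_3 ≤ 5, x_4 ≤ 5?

19

Ignoring the caps, the number of non-negative solutions to x_1+…+x_4 = 13 is C(16,3) = 560.
Subtract solutions that violate a single cap (substitute x_i' = x_i − (cap_i+1)): x_1 ≥ 5 gives C(11,3) = 165; x_2 ≥ 3 gives C(13,3) = 286; x_3 ≥ 6 gives C(10,3) = 120; x_4 ≥ 6 gives C(10,3) = 120. Together 691.
Add back pairs where two caps are both exceeded: 56 + 10 + 10 + 35 + 35 + 4 = 150.
By inclusion–exclusion the count is 560 − 691 + 150 = 19.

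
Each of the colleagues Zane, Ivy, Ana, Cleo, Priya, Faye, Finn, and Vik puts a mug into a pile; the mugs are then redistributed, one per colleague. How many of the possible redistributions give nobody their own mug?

14833

Count assignments avoiding every fixed point. For any j of the 8 colleagues fixed to their own mug, the other 8−j can be arranged in (8−j)! ways.
By inclusion–exclusion this is Σ_{j=0}^{8} (−1)^j C(8,j)·(8−j)!.
Computing: 40320 − 40320 + 20160 − 6720 + 1680 − 336 + 56 − 8 + 1 = 14833.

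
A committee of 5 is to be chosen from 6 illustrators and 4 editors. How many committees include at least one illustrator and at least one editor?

Unrestricted: C(10,5) = 252 ways to pick any 5 of the 10.
Selections missing a whole group: no illustrators → C(4,5) = 0; no editors → C(6,5) = 6.
Both groups omitted at once is impossible, so 252 − 6 = 246.

246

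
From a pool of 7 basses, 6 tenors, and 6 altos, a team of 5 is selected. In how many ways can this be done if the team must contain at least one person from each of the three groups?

8295

Unrestricted: C(19,5) = 11628 ways to pick any 5 of the 19.
Selections missing a whole group: no basses → C(12,5) = 792; no tenors → C(13,5) = 1287; no altos → C(13,5) = 1287.
Add back selections omitting two groups (i.e. drawn from a single group): C(7,5) + C(6,5) + C(6,5) = 33.
By inclusion–exclusion: 11628 − 3366 + 33 = 8295.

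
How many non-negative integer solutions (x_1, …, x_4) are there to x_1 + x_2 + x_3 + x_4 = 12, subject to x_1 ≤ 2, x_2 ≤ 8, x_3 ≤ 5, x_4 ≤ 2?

Without the upper bounds there are C(15,3) = 455 ways to split 12 among 4 variables.
Subtract solutions that violate a single cap (substitute x_i' = x_i − (cap_i+1)): x_1 ≥ 3 gives C(12,3) = 220; x_2 ≥ 9 gives C(6,3) = 20; x_3 ≥ 6 gives C(9,3) = 84; x_4 ≥ 3 gives C(12,3) = 220. Together 544.
Add back pairs where two caps are both exceeded: 1 + 20 + 84 + 0 + 1 + 20 = 126.
Subtract triples: 0 + 0 + 1 + 0 = 1.
By inclusion–exclusion the count is 455 − 544 + 126 − 1 = 36.

36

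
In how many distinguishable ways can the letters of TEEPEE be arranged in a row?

30

The 6 letters of TEEPEE have repeats: E appearing 4 times.
So there are 6! / (4!) = 30 distinguishable arrangements.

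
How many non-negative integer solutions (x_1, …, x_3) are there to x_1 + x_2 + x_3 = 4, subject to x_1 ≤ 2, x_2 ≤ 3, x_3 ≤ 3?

10

By stars and bars, unrestricted non-negative solutions to x_1+…+x_3 = 4 number C(4+2,2) = 15.
Subtract solutions that violate a single cap (substitute x_i' = x_i − (cap_i+1)): x_1 ≥ 3 gives C(3,2) = 3; x_2 ≥ 4 gives C(2,2) = 1; x_3 ≥ 4 gives C(2,2) = 1. Together 5.
No two caps can be exceeded simultaneously, so the pair terms are all 0.
By inclusion–exclusion the count is 15 − 5 + 0 = 10.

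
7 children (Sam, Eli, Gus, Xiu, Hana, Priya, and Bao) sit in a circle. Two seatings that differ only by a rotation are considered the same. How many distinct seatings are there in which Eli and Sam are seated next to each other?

240

Glue Eli and Sam into a block (2 internal orders). Seating 6 units around a circle gives (5)! arrangements.
So 2 × (5)! = 2 × 120 = 240.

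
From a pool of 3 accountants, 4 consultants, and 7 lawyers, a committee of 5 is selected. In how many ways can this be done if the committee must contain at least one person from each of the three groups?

Unrestricted: C(14,5) = 2002 ways to pick any 5 of the 14.
Subtract selections that omit an entire group: no accountants → C(11,5) = 462; no consultants → C(10,5) = 252; no lawyers → C(7,5) = 21.
Add back selections omitting two groups (i.e. drawn from a single group): C(3,5) + C(4,5) + C(7,5) = 21.
By inclusion–exclusion: 2002 − 735 + 21 = 1288.

1288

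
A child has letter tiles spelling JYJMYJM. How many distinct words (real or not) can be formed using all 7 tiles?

The 7 letters of JYJMYJM have repeats: J appearing 3 times, M appearing twice, and Y appearing twice.
So there are 7! / (3!·2!·2!) = 210 distinguishable arrangements.

210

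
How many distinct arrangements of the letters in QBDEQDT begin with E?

180

Fix E in the first position and arrange the remaining 6 letters.
Those 6 letters have D appearing twice and Q appearing twice, giving (6)!/(2!·2!) = 180.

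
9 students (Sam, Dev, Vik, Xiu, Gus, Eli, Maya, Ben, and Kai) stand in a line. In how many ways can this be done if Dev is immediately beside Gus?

Glue Dev and Gus into one block (2 internal orders), leaving 8 units to arrange in a row.
So the count is 2·(8)! = 80640.

80640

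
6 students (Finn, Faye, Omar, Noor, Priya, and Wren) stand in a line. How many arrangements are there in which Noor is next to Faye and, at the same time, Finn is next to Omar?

Treat {Noor,Faye} as one block (2 orders) and {Finn,Omar} as another (2 orders).
That leaves 4 units to arrange: 2 × 2 × 4! = 4 × 24 = 96.

96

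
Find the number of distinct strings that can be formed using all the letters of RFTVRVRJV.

RFTVRVRJV has 9 letters with R appearing 3 times and V appearing 3 times.
Dividing 9! = 362880 by 3!·3! = 36 for the repeated letters gives 10080.

10080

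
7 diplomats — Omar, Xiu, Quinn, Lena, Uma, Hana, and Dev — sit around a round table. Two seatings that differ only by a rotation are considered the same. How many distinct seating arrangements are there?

Fix one person's seat to break rotational symmetry; the remaining 6 people can be arranged in (6)! = 720 ways.

720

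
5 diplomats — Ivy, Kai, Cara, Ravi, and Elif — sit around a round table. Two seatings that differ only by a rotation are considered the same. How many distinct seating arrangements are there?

24

Seat Ivy anywhere (absorbing the rotational symmetry), then permute the other 4: (4)! = 24.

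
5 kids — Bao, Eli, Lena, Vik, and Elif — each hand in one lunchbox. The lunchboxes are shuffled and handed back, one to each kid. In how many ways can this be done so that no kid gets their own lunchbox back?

44

This is the derangement count D_5: permutations of 5 items with no fixed point.
By inclusion–exclusion this is Σ_{j=0}^{5} (−1)^j C(5,j)·(5−j)!.
Computing: 120 − 120 + 60 − 20 + 5 − 1 = 44.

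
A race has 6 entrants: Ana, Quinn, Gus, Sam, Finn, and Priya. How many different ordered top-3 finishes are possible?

120

There are 6 choices for 1st place, 5 for 2nd, and 4 for 3rd.
That gives 6 × 5 × 4 = 120.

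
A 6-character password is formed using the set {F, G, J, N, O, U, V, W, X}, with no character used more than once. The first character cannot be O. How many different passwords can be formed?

53760

The first character has 9−1 = 8 choices (anything except O).
The remaining 5 characters are filled from the other 8 symbols without repetition: 8 × 7 × 6 × 5 × 4 = 6720.
Total: 8 × 6720 = 53760.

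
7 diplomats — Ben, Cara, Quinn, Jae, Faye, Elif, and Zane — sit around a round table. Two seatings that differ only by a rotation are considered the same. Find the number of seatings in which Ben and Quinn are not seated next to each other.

480

Without the restriction there are (6)! = 720 seatings.
Those with Ben next to Quinn: fuse the pair into one unit and seat 6 units around a circle — 2·(5)! = 240.
Subtracting, 720 − 240 = 480.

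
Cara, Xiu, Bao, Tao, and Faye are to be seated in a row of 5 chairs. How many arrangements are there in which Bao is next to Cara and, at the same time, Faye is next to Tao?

Treat {Bao,Cara} as one block (2 orders) and {Faye,Tao} as another (2 orders).
That leaves 3 units to arrange: 2 × 2 × 3! = 4 × 6 = 24.

24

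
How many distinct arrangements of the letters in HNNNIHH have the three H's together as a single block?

Treat the 3 copies of H as a single block. The multiset to arrange is then {HHH, I, N, N, N}, 5 items in all.
That gives (5)!/(3!) = 20 arrangements.

20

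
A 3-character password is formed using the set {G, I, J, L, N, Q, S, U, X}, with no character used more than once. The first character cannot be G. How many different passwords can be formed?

The first character has 9−1 = 8 choices (anything except G).
The remaining 2 characters are filled from the other 8 symbols without repetition: 8 × 7 = 56.
Total: 8 × 56 = 448.

448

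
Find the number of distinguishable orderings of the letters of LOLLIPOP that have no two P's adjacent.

1260

There are 8!/(3!·2!·2!) = 1680 arrangements of LOLLIPOP in total.
Arrangements with the P's together: treat PP as one letter, giving (7)!/(3!·2!) = 420.
Subtracting, 1680 − 420 = 1260 arrangements keep the P's apart.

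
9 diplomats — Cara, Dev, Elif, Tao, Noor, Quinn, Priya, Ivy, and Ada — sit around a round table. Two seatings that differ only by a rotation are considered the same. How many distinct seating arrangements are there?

Fix one person's seat to break rotational symmetry; the remaining 8 people can be arranged in (8)! = 40320 ways.

40320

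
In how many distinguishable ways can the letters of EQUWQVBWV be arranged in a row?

Letter multiplicities in EQUWQVBWV: B×1, E×1, Q×2, U×1, V×2, W×2.
The number of distinct arrangements is 9!/(2!·2!·2!) = 362880/8 = 45360.

45360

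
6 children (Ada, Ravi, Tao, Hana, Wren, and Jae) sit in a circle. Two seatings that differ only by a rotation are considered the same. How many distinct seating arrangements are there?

Seat Ada anywhere (absorbing the rotational symmetry), then permute the other 5: (5)! = 120.

120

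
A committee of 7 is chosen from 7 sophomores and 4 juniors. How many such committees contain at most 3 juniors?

295

Split by how many juniors are chosen (0 through 3).
Sum: C(4,0)·C(7,7) + C(4,1)·C(7,6) + C(4,2)·C(7,5) + C(4,3)·C(7,4) = 1 + 28 + 126 + 140 = 295.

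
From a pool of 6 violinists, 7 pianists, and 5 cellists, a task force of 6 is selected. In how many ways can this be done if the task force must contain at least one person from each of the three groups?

Total 6-person selections from all 18: C(18,6) = 18564.
Subtract selections that omit an entire group: no violinists → C(12,6) = 924; no pianists → C(11,6) = 462; no cellists → C(13,6) = 1716.
Add back selections omitting two groups (i.e. drawn from a single group): C(6,6) + C(7,6) + C(5,6) = 8.
By inclusion–exclusion: 18564 − 3102 + 8 = 15470.

15470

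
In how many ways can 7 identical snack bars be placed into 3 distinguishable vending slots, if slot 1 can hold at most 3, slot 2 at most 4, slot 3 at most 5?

By stars and bars, unrestricted non-negative solutions to x_1+…+x_3 = 7 number C(7+2,2) = 36.
Subtract solutions that violate a single cap (substitute x_i' = x_i − (cap_i+1)): x_1 ≥ 4 gives C(5,2) = 10; x_2 ≥ 5 gives C(4,2) = 6; x_3 ≥ 6 gives C(3,2) = 3. Together 19.
No two caps can be exceeded simultaneously, so the pair terms are all 0.
By inclusion–exclusion the count is 36 − 19 + 0 = 17.

17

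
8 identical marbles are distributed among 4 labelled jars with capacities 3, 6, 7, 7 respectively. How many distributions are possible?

124

Ignoring the caps, the number of non-negative solutions to x_1+…+x_4 = 8 is C(11,3) = 165.
Subtract solutions that violate a single cap (substitute x_i' = x_i − (cap_i+1)): x_1 ≥ 4 gives C(7,3) = 35; x_2 ≥ 7 gives C(4,3) = 4; x_3 ≥ 8 gives C(3,3) = 1; x_4 ≥ 8 gives C(3,3) = 1. Together 41.
No two caps can be exceeded simultaneously, so the pair terms are all 0.
By inclusion–exclusion the count is 165 − 41 + 0 = 124.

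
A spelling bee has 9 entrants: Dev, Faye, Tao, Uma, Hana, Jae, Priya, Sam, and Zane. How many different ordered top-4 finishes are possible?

3024

There are 9 choices for 1st place, 8 for 2nd, and so on down to 6 for position 4.
That gives 9 × 8 × 7 × 6 = 3024.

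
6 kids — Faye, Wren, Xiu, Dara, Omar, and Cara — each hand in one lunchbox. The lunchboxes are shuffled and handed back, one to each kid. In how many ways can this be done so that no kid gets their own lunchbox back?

Count assignments avoiding every fixed point. For any j of the 6 kids fixed to their own lunchbox, the other 6−j can be arranged in (6−j)! ways.
By inclusion–exclusion this is Σ_{j=0}^{6} (−1)^j C(6,j)·(6−j)!.
Computing: 720 − 720 + 360 − 120 + 30 − 6 + 1 = 265.

265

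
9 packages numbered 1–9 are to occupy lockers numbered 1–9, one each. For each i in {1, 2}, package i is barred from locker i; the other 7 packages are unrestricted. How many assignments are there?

287280

Let Aᵢ (for i ∈ {1, 2}) be the placements that put package i in its forbidden locker. Any j of these fix j positions, leaving (9−j)! ways to fill the rest, and there are C(2,j) ways to pick which j.
By inclusion–exclusion, the number of valid placements is Σ_{j=0}^{2} (−1)^j C(2,j)·(9−j)!.
Computing: 362880 − 80640 + 5040 = 287280.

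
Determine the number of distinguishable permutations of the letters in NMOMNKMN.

NMOMNKMN has 8 letters with M appearing 3 times and N appearing 3 times.
The number of distinct arrangements is 8!/(3!·3!) = 40320/36 = 1120.

1120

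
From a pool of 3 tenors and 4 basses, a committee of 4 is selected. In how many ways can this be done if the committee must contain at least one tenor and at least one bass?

With no constraint there are C(7,4) = 35 possible selections.
Selections missing a whole group: no tenors → C(4,4) = 1; no basses → C(3,4) = 0.
Both groups omitted at once is impossible, so 35 − 1 = 34.

34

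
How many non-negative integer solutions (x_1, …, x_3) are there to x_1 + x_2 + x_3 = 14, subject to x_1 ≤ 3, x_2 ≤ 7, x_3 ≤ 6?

Ignoring the caps, the number of non-negative solutions to x_1+…+x_3 = 14 is C(16,2) = 120.
Subtract solutions that violate a single cap (substitute x_i' = x_i − (cap_i+1)): x_1 ≥ 4 gives C(12,2) = 66; x_2 ≥ 8 gives C(8,2) = 28; x_3 ≥ 7 gives C(9,2) = 36. Together 130.
Add back pairs where two caps are both exceeded: 6 + 10 + 0 = 16.
By inclusion–exclusion the count is 120 − 130 + 16 = 6.

6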